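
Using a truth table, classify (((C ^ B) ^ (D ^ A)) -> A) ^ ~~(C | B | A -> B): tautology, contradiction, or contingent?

A  B  C  D  |  φ
F  F  F  F  |  F
F  F  F  T  |  T
F  F  T  F  |  F
F  F  T  T  |  T
F  T  F  F  |  T
F  T  F  T  |  F
F  T  T  F  |  F
F  T  T  T  |  T
T  F  F  F  |  T
T  F  F  T  |  T
T  F  T  F  |  T
T  F  T  T  |  T
T  T  F  F  |  F
T  T  F  T  |  F
T  T  T  F  |  F
T  T  T  T  |  F
8 of 16 rows are T, so the formula is contingent.

contingent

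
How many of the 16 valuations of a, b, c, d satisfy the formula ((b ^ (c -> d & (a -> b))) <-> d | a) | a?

12

a  b  c  d     (a -> b)  (d & (a -> b))  (c -> (d & (a -> b)))  (b ^ (c -> (d & (a -> b))))  (d | a)  φ
F  F  F  F        T            F                   T                         T                  F     F
F  F  F  T        T            T                   T                         T                  T     T
F  F  T  F        T            F                   F                         F                  F     T
F  F  T  T        T            T                   T                         T                  T     T
F  T  F  F        T            F                   T                         F                  F     T
F  T  F  T        T            T                   T                         F                  T     F
F  T  T  F        T            F                   F                         T                  F     F
F  T  T  T        T            T                   T                         F                  T     F
T  F  F  F        F            F                   T                         T                  T     T
T  F  F  T        F            F                   T                         T                  T     T
T  F  T  F        F            F                   F                         F                  T     T
T  F  T  T        F            F                   F                         F                  T     T
T  T  F  F        T            F                   T                         F                  T     T
T  T  F  T        T            T                   T                         F                  T     T
T  T  T  F        T            F                   F                         T                  T     T
T  T  T  T        T            T                   T                         F                  T     T
The formula is true on 12 of the 16 rows.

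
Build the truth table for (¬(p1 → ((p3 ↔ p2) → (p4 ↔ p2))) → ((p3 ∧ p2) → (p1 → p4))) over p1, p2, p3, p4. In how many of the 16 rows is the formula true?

p1 | p2 | p3 | p4 || (p3 ↔ p2) | (p4 ↔ p2) | ((p3 ↔ p2) → (p4 ↔ p2)) | (p3 ∧ p2) | (p1 → p4) | ((p3 ∧ p2) → (p1 → p4)) | φ
F  | F  | F  | F  ||     T     |     T     |            T            |     F     |     T     |            T            | T
F  | F  | F  | T  ||     T     |     F     |            F            |     F     |     T     |            T            | T
F  | F  | T  | F  ||     F     |     T     |            T            |     F     |     T     |            T            | T
F  | F  | T  | T  ||     F     |     F     |            T            |     F     |     T     |            T            | T
F  | T  | F  | F  ||     F     |     F     |            T            |     F     |     T     |            T            | T
F  | T  | F  | T  ||     F     |     T     |            T            |     F     |     T     |            T            | T
F  | T  | T  | F  ||     T     |     F     |            F            |     T     |     T     |            T            | T
F  | T  | T  | T  ||     T     |     T     |            T            |     T     |     T     |            T            | T
T  | F  | F  | F  ||     T     |     T     |            T            |     F     |     F     |            T            | T
T  | F  | F  | T  ||     T     |     F     |            F            |     F     |     T     |            T            | T
T  | F  | T  | F  ||     F     |     T     |            T            |     F     |     F     |            T            | T
T  | F  | T  | T  ||     F     |     F     |            T            |     F     |     T     |            T            | T
T  | T  | F  | F  ||     F     |     F     |            T            |     F     |     F     |            T            | T
T  | T  | F  | T  ||     F     |     T     |            T            |     F     |     T     |            T            | T
T  | T  | T  | F  ||     T     |     F     |            F            |     T     |     F     |            F            | F
T  | T  | T  | T  ||     T     |     T     |            T            |     T     |     T     |            T            | T
The formula is true on 15 of the 16 rows.

15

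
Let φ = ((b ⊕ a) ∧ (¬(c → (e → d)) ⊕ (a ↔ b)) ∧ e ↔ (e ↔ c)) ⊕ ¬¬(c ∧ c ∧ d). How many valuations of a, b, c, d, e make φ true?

18

a  b  c  d  e  |  φ
T  T  T  T  T  |  T
T  T  T  T  F  |  F
T  T  T  F  T  |  F
T  T  T  F  F  |  T
T  T  F  T  T  |  T
T  T  F  T  F  |  F
T  T  F  F  T  |  T
T  T  F  F  F  |  F
T  F  T  T  T  |  T
T  F  T  T  F  |  F
T  F  T  F  T  |  T
T  F  T  F  F  |  T
T  F  F  T  T  |  T
T  F  F  T  F  |  F
T  F  F  F  T  |  T
T  F  F  F  F  |  F
F  T  T  T  T  |  T
F  T  T  T  F  |  F
F  T  T  F  T  |  T
F  T  T  F  F  |  T
F  T  F  T  T  |  T
F  T  F  T  F  |  F
F  T  F  F  T  |  T
F  T  F  F  F  |  F
F  F  T  T  T  |  T
F  F  T  T  F  |  F
F  F  T  F  T  |  F
F  F  T  F  F  |  T
F  F  F  T  T  |  T
F  F  F  T  F  |  F
F  F  F  F  T  |  T
F  F  F  F  F  |  F
The formula is true on 18 of the 32 rows.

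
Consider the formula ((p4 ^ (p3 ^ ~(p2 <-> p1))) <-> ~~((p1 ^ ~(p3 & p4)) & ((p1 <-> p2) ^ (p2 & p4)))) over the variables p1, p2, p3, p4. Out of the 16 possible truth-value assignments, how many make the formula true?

8

p1 | p2 | p3 | p4 | (p2 <-> p1) | ~(p2 <-> p1) | (p3 ^ ~(p2 <-> p1)) | (p4 ^ (p3 ^ ~(p2 <-> p1))) | (p3 & p4) | ~(p3 & p4) | (p1 ^ ~(p3 & p4)) | (p1 <-> p2) | (p2 & p4) | ((p1 <-> p2) ^ (p2 & p4)) | φ
-- | -- | -- | -- | ----------- | ------------ | ------------------- | -------------------------- | --------- | ---------- | ----------------- | ----------- | --------- | ------------------------- | -
F  | F  | F  | F  |      T      |      F       |          F          |             F              |     F     |     T      |         T         |      T      |     F     |             T             | F
F  | F  | F  | T  |      T      |      F       |          F          |             T              |     F     |     T      |         T         |      T      |     F     |             T             | T
F  | F  | T  | F  |      T      |      F       |          T          |             T              |     F     |     T      |         T         |      T      |     F     |             T             | T
F  | F  | T  | T  |      T      |      F       |          T          |             F              |     T     |     F      |         F         |      T      |     F     |             T             | T
F  | T  | F  | F  |      F      |      T       |          T          |             T              |     F     |     T      |         T         |      F      |     F     |             F             | F
F  | T  | F  | T  |      F      |      T       |          T          |             F              |     F     |     T      |         T         |      F      |     T     |             T             | F
F  | T  | T  | F  |      F      |      T       |          F          |             F              |     F     |     T      |         T         |      F      |     F     |             F             | T
F  | T  | T  | T  |      F      |      T       |          F          |             T              |     T     |     F      |         F         |      F      |     T     |             T             | F
T  | F  | F  | F  |      F      |      T       |          T          |             T              |     F     |     T      |         F         |      F      |     F     |             F             | F
T  | F  | F  | T  |      F      |      T       |          T          |             F              |     F     |     T      |         F         |      F      |     F     |             F             | T
T  | F  | T  | F  |      F      |      T       |          F          |             F              |     F     |     T      |         F         |      F      |     F     |             F             | T
T  | F  | T  | T  |      F      |      T       |          F          |             T              |     T     |     F      |         T         |      F      |     F     |             F             | F
T  | T  | F  | F  |      T      |      F       |          F          |             F              |     F     |     T      |         F         |      T      |     F     |             T             | T
T  | T  | F  | T  |      T      |      F       |          F          |             T              |     F     |     T      |         F         |      T      |     T     |             F             | F
T  | T  | T  | F  |      T      |      F       |          T          |             T              |     F     |     T      |         F         |      T      |     F     |             T             | F
T  | T  | T  | T  |      T      |      F       |          T          |             F              |     T     |     F      |         T         |      T      |     T     |             F             | T
The formula is true on 8 of the 16 rows.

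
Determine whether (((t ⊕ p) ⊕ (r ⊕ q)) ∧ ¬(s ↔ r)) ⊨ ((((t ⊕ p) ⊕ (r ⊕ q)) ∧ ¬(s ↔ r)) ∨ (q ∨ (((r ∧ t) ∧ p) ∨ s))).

yes

p | q | r | s | t | φ | ψ
- | - | - | - | - | - | -
F | F | F | F | F | F | F
F | F | F | F | T | F | F
F | F | F | T | F | F | T
F | F | F | T | T | T | T
F | F | T | F | F | T | T
F | F | T | F | T | F | F
F | F | T | T | F | F | T
F | F | T | T | T | F | T
F | T | F | F | F | F | T
F | T | F | F | T | F | T
F | T | F | T | F | T | T
F | T | F | T | T | F | T
F | T | T | F | F | F | T
F | T | T | F | T | T | T
F | T | T | T | F | F | T
F | T | T | T | T | F | T
T | F | F | F | F | F | F
T | F | F | F | T | F | F
T | F | F | T | F | T | T
T | F | F | T | T | F | T
T | F | T | F | F | F | F
T | F | T | F | T | T | T
T | F | T | T | F | F | T
T | F | T | T | T | F | T
T | T | F | F | F | F | T
T | T | F | F | T | F | T
T | T | F | T | F | F | T
T | T | F | T | T | T | T
T | T | T | F | F | T | T
T | T | T | F | T | F | T
T | T | T | T | F | F | T
T | T | T | T | T | F | T
In every row where φ is true, ψ is also true, so φ ⊨ ψ.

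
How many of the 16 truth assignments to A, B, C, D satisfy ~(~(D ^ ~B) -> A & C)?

6

A | B | C | D | ~B | (D ^ ~B) | ~(D ^ ~B) | (A & C) | (~(D ^ ~B) -> (A & C)) | ~(~(D ^ ~B) -> (A & C))
- | - | - | - | -- | -------- | --------- | ------- | ---------------------- | -----------------------
T | T | T | T | F  |    T     |     F     |    T    |           T            |            F           
T | T | T | F | F  |    F     |     T     |    T    |           T            |            F           
T | T | F | T | F  |    T     |     F     |    F    |           T            |            F           
T | T | F | F | F  |    F     |     T     |    F    |           F            |            T           
T | F | T | T | T  |    F     |     T     |    T    |           T            |            F           
T | F | T | F | T  |    T     |     F     |    T    |           T            |            F           
T | F | F | T | T  |    F     |     T     |    F    |           F            |            T           
T | F | F | F | T  |    T     |     F     |    F    |           T            |            F           
F | T | T | T | F  |    T     |     F     |    F    |           T            |            F           
F | T | T | F | F  |    F     |     T     |    F    |           F            |            T           
F | T | F | T | F  |    T     |     F     |    F    |           T            |            F           
F | T | F | F | F  |    F     |     T     |    F    |           F            |            T           
F | F | T | T | T  |    F     |     T     |    F    |           F            |            T           
F | F | T | F | T  |    T     |     F     |    F    |           T            |            F           
F | F | F | T | T  |    F     |     T     |    F    |           F            |            T           
F | F | F | F | T  |    T     |     F     |    F    |           T            |            F           
The formula is true on 6 of the 16 rows.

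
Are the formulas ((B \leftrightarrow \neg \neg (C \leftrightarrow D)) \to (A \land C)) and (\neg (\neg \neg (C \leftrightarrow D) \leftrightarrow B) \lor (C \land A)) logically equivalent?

equivalent

A | B | C | D | φ | ψ
- | - | - | - | - | -
F | F | F | F | T | T
F | F | F | T | F | F
F | F | T | F | F | F
F | F | T | T | T | T
F | T | F | F | F | F
F | T | F | T | T | T
F | T | T | F | T | T
F | T | T | T | F | F
T | F | F | F | T | T
T | F | F | T | F | F
T | F | T | F | T | T
T | F | T | T | T | T
T | T | F | F | F | F
T | T | F | T | T | T
T | T | T | F | T | T
T | T | T | T | T | T
The columns for φ and ψ agree on every row, so they are logically equivalent.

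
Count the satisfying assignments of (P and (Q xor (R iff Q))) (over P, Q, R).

  P   |   Q   |   R   || (R iff Q) | (Q xor (R iff Q)) | (P and (Q xor (R iff Q)))
 True |  True |  True ||    True   |       False       |           False          
 True |  True | False ||   False   |        True       |            True          
 True | False |  True ||   False   |       False       |           False          
 True | False | False ||    True   |        True       |            True          
False |  True |  True ||    True   |       False       |           False          
False |  True | False ||   False   |        True       |           False          
False | False |  True ||   False   |       False       |           False          
False | False | False ||    True   |        True       |           False          
The formula is true on 2 of the 8 rows.

2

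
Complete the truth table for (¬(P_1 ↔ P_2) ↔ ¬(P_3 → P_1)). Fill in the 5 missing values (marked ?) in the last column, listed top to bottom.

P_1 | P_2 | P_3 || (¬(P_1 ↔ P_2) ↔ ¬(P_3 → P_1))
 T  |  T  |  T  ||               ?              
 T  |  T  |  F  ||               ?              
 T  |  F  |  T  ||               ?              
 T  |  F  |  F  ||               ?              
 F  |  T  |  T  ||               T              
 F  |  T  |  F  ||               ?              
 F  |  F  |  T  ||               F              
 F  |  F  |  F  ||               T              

Row P_1=T, P_2=T, P_3=T: ¬(P_1 ↔ P_2) = F, ¬(P_3 → P_1) = F, so (¬(P_1 ↔ P_2) ↔ ¬(P_3 → P_1)) = T.
Row P_1=T, P_2=T, P_3=F: ¬(P_1 ↔ P_2) = F, ¬(P_3 → P_1) = F, so (¬(P_1 ↔ P_2) ↔ ¬(P_3 → P_1)) = T.
Row P_1=T, P_2=F, P_3=T: ¬(P_1 ↔ P_2) = T, ¬(P_3 → P_1) = F, so (¬(P_1 ↔ P_2) ↔ ¬(P_3 → P_1)) = F.
Row P_1=T, P_2=F, P_3=F: ¬(P_1 ↔ P_2) = T, ¬(P_3 → P_1) = F, so (¬(P_1 ↔ P_2) ↔ ¬(P_3 → P_1)) = F.
Row P_1=F, P_2=T, P_3=F: ¬(P_1 ↔ P_2) = T, ¬(P_3 → P_1) = F, so (¬(P_1 ↔ P_2) ↔ ¬(P_3 → P_1)) = F.

T, T, F, F, F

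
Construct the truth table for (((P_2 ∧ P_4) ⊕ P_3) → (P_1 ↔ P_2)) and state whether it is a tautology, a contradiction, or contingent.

contingent

P_1 | P_2 | P_3 | P_4 | φ
--- | --- | --- | --- | -
 T  |  T  |  T  |  T  | T
 T  |  T  |  T  |  F  | T
 T  |  T  |  F  |  T  | T
 T  |  T  |  F  |  F  | T
 T  |  F  |  T  |  T  | F
 T  |  F  |  T  |  F  | F
 T  |  F  |  F  |  T  | T
 T  |  F  |  F  |  F  | T
 F  |  T  |  T  |  T  | T
 F  |  T  |  T  |  F  | F
 F  |  T  |  F  |  T  | F
 F  |  T  |  F  |  F  | T
 F  |  F  |  T  |  T  | T
 F  |  F  |  T  |  F  | T
 F  |  F  |  F  |  T  | T
 F  |  F  |  F  |  F  | T
12 of 16 rows are T, so the formula is contingent.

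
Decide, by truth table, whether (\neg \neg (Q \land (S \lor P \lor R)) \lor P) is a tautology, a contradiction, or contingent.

  P   |   Q   |   R   |   S   || (S \lor P \lor R) | (Q \land (S \lor P \lor R)) |   φ  
 True |  True |  True |  True ||        True       |             True            |  True
 True |  True |  True | False ||        True       |             True            |  True
 True |  True | False |  True ||        True       |             True            |  True
 True |  True | False | False ||        True       |             True            |  True
 True | False |  True |  True ||        True       |            False            |  True
 True | False |  True | False ||        True       |            False            |  True
 True | False | False |  True ||        True       |            False            |  True
 True | False | False | False ||        True       |            False            |  True
False |  True |  True |  True ||        True       |             True            |  True
False |  True |  True | False ||        True       |             True            |  True
False |  True | False |  True ||        True       |             True            |  True
False |  True | False | False ||       False       |            False            | False
False | False |  True |  True ||        True       |            False            | False
False | False |  True | False ||        True       |            False            | False
False | False | False |  True ||        True       |            False            | False
False | False | False | False ||       False       |            False            | False
11 of 16 rows are True, so the formula is contingent.

contingent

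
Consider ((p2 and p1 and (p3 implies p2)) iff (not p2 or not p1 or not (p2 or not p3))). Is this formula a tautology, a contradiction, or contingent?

contradiction

p1 | p2 | p3 | (p3 implies p2) | not p2 | not p1 | not p3 | (p2 or not p3) | not (p2 or not p3) | φ
-- | -- | -- | --------------- | ------ | ------ | ------ | -------------- | ------------------ | -
F  | F  | F  |        T        |   T    |   T    |   T    |       T        |         F          | F
F  | F  | T  |        F        |   T    |   T    |   F    |       F        |         T          | F
F  | T  | F  |        T        |   F    |   T    |   T    |       T        |         F          | F
F  | T  | T  |        T        |   F    |   T    |   F    |       T        |         F          | F
T  | F  | F  |        T        |   T    |   F    |   T    |       T        |         F          | F
T  | F  | T  |        F        |   T    |   F    |   F    |       F        |         T          | F
T  | T  | F  |        T        |   F    |   F    |   T    |       T        |         F          | F
T  | T  | T  |        T        |   F    |   F    |   F    |       T        |         F          | F
Every row is F, so the formula is a contradiction.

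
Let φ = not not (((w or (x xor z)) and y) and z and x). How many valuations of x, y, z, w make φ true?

1

x  y  z  w  |  φ
T  T  T  T  |  T
T  T  T  F  |  F
T  T  F  T  |  F
T  T  F  F  |  F
T  F  T  T  |  F
T  F  T  F  |  F
T  F  F  T  |  F
T  F  F  F  |  F
F  T  T  T  |  F
F  T  T  F  |  F
F  T  F  T  |  F
F  T  F  F  |  F
F  F  T  T  |  F
F  F  T  F  |  F
F  F  F  T  |  F
F  F  F  F  |  F
The formula is true on 1 of the 16 rows.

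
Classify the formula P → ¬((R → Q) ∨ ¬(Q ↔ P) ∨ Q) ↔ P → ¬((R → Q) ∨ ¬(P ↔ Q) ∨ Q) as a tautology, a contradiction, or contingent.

P | Q | R | φ
- | - | - | -
F | F | F | T
F | F | T | T
F | T | F | T
F | T | T | T
T | F | F | T
T | F | T | T
T | T | F | T
T | T | T | T
Every row is T, so the formula is a tautology.

tautology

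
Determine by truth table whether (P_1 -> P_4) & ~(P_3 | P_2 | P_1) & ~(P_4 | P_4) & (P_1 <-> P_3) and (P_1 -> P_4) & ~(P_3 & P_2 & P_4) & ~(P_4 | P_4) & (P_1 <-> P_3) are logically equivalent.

not equivalent

P_1 | P_2 | P_3 | P_4 | φ | ψ
--- | --- | --- | --- | - | -
 T  |  T  |  T  |  T  | F | F
 T  |  T  |  T  |  F  | F | F
 T  |  T  |  F  |  T  | F | F
 T  |  T  |  F  |  F  | F | F
 T  |  F  |  T  |  T  | F | F
 T  |  F  |  T  |  F  | F | F
 T  |  F  |  F  |  T  | F | F
 T  |  F  |  F  |  F  | F | F
 F  |  T  |  T  |  T  | F | F
 F  |  T  |  T  |  F  | F | F
 F  |  T  |  F  |  T  | F | F
 F  |  T  |  F  |  F  | F | T
 F  |  F  |  T  |  T  | F | F
 F  |  F  |  T  |  F  | F | F
 F  |  F  |  F  |  T  | F | F
 F  |  F  |  F  |  F  | T | T
The columns differ at P_1=F, P_2=T, P_3=F, P_4=F (φ=F, ψ=T), so they are not equivalent.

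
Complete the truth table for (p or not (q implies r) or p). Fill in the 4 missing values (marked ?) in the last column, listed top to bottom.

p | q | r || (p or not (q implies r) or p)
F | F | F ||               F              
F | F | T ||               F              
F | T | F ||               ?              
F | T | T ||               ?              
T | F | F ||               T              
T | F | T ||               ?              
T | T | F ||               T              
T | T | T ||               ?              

Row p=F, q=T, r=F: not (q implies r) = T, so (p or not (q implies r) or p) = T.
Row p=F, q=T, r=T: not (q implies r) = F, so (p or not (q implies r) or p) = F.
Row p=T, q=F, r=T: not (q implies r) = F, so (p or not (q implies r) or p) = T.
Row p=T, q=T, r=T: not (q implies r) = F, so (p or not (q implies r) or p) = T.

T, F, T, T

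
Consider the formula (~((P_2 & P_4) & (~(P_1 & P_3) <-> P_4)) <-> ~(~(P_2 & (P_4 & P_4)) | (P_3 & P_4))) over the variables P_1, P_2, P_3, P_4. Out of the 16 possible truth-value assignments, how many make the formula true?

P_1 | P_2 | P_3 | P_4 || (P_2 & P_4) | (P_1 & P_3) | ~(P_1 & P_3) | (~(P_1 & P_3) <-> P_4) | (P_4 & P_4) | (P_2 & (P_4 & P_4)) | ~(P_2 & (P_4 & P_4)) | (P_3 & P_4) | φ
 F  |  F  |  F  |  F  ||      F      |      F      |      T       |           F            |      F      |          F          |          T           |      F      | F
 F  |  F  |  F  |  T  ||      F      |      F      |      T       |           T            |      T      |          F          |          T           |      F      | F
 F  |  F  |  T  |  F  ||      F      |      F      |      T       |           F            |      F      |          F          |          T           |      F      | F
 F  |  F  |  T  |  T  ||      F      |      F      |      T       |           T            |      T      |          F          |          T           |      T      | F
 F  |  T  |  F  |  F  ||      F      |      F      |      T       |           F            |      F      |          F          |          T           |      F      | F
 F  |  T  |  F  |  T  ||      T      |      F      |      T       |           T            |      T      |          T          |          F           |      F      | F
 F  |  T  |  T  |  F  ||      F      |      F      |      T       |           F            |      F      |          F          |          T           |      F      | F
 F  |  T  |  T  |  T  ||      T      |      F      |      T       |           T            |      T      |          T          |          F           |      T      | T
 T  |  F  |  F  |  F  ||      F      |      F      |      T       |           F            |      F      |          F          |          T           |      F      | F
 T  |  F  |  F  |  T  ||      F      |      F      |      T       |           T            |      T      |          F          |          T           |      F      | F
 T  |  F  |  T  |  F  ||      F      |      T      |      F       |           T            |      F      |          F          |          T           |      F      | F
 T  |  F  |  T  |  T  ||      F      |      T      |      F       |           F            |      T      |          F          |          T           |      T      | F
 T  |  T  |  F  |  F  ||      F      |      F      |      T       |           F            |      F      |          F          |          T           |      F      | F
 T  |  T  |  F  |  T  ||      T      |      F      |      T       |           T            |      T      |          T          |          F           |      F      | F
 T  |  T  |  T  |  F  ||      F      |      T      |      F       |           T            |      F      |          F          |          T           |      F      | F
 T  |  T  |  T  |  T  ||      T      |      T      |      F       |           F            |      T      |          T          |          F           |      T      | F
The formula is true on 1 of the 16 rows.

1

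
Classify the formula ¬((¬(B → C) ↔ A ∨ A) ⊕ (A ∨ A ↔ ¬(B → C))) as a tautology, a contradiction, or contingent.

A  B  C  |  φ
1  1  1  |  1
1  1  0  |  1
1  0  1  |  1
1  0  0  |  1
0  1  1  |  1
0  1  0  |  1
0  0  1  |  1
0  0  0  |  1
Every row is 1, so the formula is a tautology.

tautology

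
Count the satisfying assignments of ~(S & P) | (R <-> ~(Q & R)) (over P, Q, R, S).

  P      Q      R      S       (S & P)  ~(S & P)  (Q & R)  ~(Q & R)  (R <-> ~(Q & R))  (~(S & P) | (R <-> ~(Q & R)))
 True   True   True   True       True    False      True    False         False                    False            
 True   True   True  False      False     True      True    False         False                     True            
 True   True  False   True       True    False     False     True         False                    False            
 True   True  False  False      False     True     False     True         False                     True            
 True  False   True   True       True    False     False     True          True                     True            
 True  False   True  False      False     True     False     True          True                     True            
 True  False  False   True       True    False     False     True         False                    False            
 True  False  False  False      False     True     False     True         False                     True            
False   True   True   True      False     True      True    False         False                     True            
False   True   True  False      False     True      True    False         False                     True            
False   True  False   True      False     True     False     True         False                     True            
False   True  False  False      False     True     False     True         False                     True            
False  False   True   True      False     True     False     True          True                     True            
False  False   True  False      False     True     False     True          True                     True            
False  False  False   True      False     True     False     True         False                     True            
False  False  False  False      False     True     False     True         False                     True            
The formula is true on 13 of the 16 rows.

13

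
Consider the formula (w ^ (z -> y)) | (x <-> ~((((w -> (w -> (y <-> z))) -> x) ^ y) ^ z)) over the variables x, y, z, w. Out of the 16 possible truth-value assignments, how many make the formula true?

x  y  z  w  |  (z -> y)  (w ^ (z -> y))  (y <-> z)  (w -> (y <-> z))  (w -> (w -> (y <-> z)))  φ
1  1  1  1  |     1            0             1             1                     1             0
1  1  1  0  |     1            1             1             1                     1             1
1  1  0  1  |     1            0             0             0                     0             1
1  1  0  0  |     1            1             0             1                     1             1
1  0  1  1  |     0            1             0             0                     0             1
1  0  1  0  |     0            0             0             1                     1             1
1  0  0  1  |     1            0             1             1                     1             0
1  0  0  0  |     1            1             1             1                     1             1
0  1  1  1  |     1            0             1             1                     1             0
0  1  1  0  |     1            1             1             1                     1             1
0  1  0  1  |     1            0             0             0                     0             0
0  1  0  0  |     1            1             0             1                     1             1
0  0  1  1  |     0            1             0             0                     0             1
0  0  1  0  |     0            0             0             1                     1             1
0  0  0  1  |     1            0             1             1                     1             0
0  0  0  0  |     1            1             1             1                     1             1
The formula is true on 11 of the 16 rows.

11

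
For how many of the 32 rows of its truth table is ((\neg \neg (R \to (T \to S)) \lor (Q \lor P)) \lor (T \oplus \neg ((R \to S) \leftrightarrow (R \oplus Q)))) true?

  P   |   Q   |   R   |   S   |   T   ||   φ  
 True |  True |  True |  True |  True ||  True
 True |  True |  True |  True | False ||  True
 True |  True |  True | False |  True ||  True
 True |  True |  True | False | False ||  True
 True |  True | False |  True |  True ||  True
 True |  True | False |  True | False ||  True
 True |  True | False | False |  True ||  True
 True |  True | False | False | False ||  True
 True | False |  True |  True |  True ||  True
 True | False |  True |  True | False ||  True
 True | False |  True | False |  True ||  True
 True | False |  True | False | False ||  True
 True | False | False |  True |  True ||  True
 True | False | False |  True | False ||  True
 True | False | False | False |  True ||  True
 True | False | False | False | False ||  True
False |  True |  True |  True |  True ||  True
False |  True |  True |  True | False ||  True
False |  True |  True | False |  True ||  True
False |  True |  True | False | False ||  True
False |  True | False |  True |  True ||  True
False |  True | False |  True | False ||  True
False |  True | False | False |  True ||  True
False |  True | False | False | False ||  True
False | False |  True |  True |  True ||  True
False | False |  True |  True | False ||  True
False | False |  True | False |  True || False
False | False |  True | False | False ||  True
False | False | False |  True |  True ||  True
False | False | False |  True | False ||  True
False | False | False | False |  True ||  True
False | False | False | False | False ||  True
The formula is true on 31 of the 32 rows.

31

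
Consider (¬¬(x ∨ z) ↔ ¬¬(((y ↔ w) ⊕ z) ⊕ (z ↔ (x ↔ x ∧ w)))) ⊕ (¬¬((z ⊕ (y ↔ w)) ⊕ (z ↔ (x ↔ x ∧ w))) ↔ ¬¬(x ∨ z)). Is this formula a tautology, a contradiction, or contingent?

contradiction

x | y | z | w || φ
F | F | F | F || F
F | F | F | T || F
F | F | T | F || F
F | F | T | T || F
F | T | F | F || F
F | T | F | T || F
F | T | T | F || F
F | T | T | T || F
T | F | F | F || F
T | F | F | T || F
T | F | T | F || F
T | F | T | T || F
T | T | F | F || F
T | T | F | T || F
T | T | T | F || F
T | T | T | T || F
Every row is F, so the formula is a contradiction.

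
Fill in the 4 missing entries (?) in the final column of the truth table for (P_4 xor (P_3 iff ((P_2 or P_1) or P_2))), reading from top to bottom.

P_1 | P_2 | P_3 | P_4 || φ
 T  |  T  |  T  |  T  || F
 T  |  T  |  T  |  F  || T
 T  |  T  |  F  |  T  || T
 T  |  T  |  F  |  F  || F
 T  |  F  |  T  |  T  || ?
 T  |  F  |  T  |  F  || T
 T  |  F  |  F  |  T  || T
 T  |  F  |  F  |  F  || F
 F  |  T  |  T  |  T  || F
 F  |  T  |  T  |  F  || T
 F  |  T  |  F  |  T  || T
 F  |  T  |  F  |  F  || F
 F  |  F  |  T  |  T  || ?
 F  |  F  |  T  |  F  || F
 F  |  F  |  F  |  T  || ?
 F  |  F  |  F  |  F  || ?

F, T, F, T

Row P_1=T, P_2=F, P_3=T, P_4=T: (P_3 iff ((P_2 or P_1) or P_2)) = T, so the formula = F.
Row P_1=F, P_2=F, P_3=T, P_4=T: (P_3 iff ((P_2 or P_1) or P_2)) = F, so the formula = T.
Row P_1=F, P_2=F, P_3=F, P_4=T: (P_3 iff ((P_2 or P_1) or P_2)) = T, so the formula = F.
Row P_1=F, P_2=F, P_3=F, P_4=F: (P_3 iff ((P_2 or P_1) or P_2)) = T, so the formula = T.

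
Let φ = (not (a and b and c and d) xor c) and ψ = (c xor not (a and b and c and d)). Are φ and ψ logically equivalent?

a  b  c  d  |  φ  ψ
T  T  T  T  |  T  T
T  T  T  F  |  F  F
T  T  F  T  |  T  T
T  T  F  F  |  T  T
T  F  T  T  |  F  F
T  F  T  F  |  F  F
T  F  F  T  |  T  T
T  F  F  F  |  T  T
F  T  T  T  |  F  F
F  T  T  F  |  F  F
F  T  F  T  |  T  T
F  T  F  F  |  T  T
F  F  T  T  |  F  F
F  F  T  F  |  F  F
F  F  F  T  |  T  T
F  F  F  F  |  T  T
The columns for φ and ψ agree on every row, so they are logically equivalent.

equivalent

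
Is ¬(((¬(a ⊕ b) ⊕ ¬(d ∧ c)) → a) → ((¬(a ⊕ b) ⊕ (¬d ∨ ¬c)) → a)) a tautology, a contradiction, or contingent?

contradiction

  a      b      c      d    |    φ  
False  False  False  False  |  False
False  False  False   True  |  False
False  False   True  False  |  False
False  False   True   True  |  False
False   True  False  False  |  False
False   True  False   True  |  False
False   True   True  False  |  False
False   True   True   True  |  False
 True  False  False  False  |  False
 True  False  False   True  |  False
 True  False   True  False  |  False
 True  False   True   True  |  False
 True   True  False  False  |  False
 True   True  False   True  |  False
 True   True   True  False  |  False
 True   True   True   True  |  False
Every row is False, so the formula is a contradiction.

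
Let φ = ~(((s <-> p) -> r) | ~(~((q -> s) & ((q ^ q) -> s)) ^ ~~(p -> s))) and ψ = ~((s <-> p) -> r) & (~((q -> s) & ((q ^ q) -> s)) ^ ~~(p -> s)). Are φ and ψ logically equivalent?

equivalent

p | q | r | s | φ | ψ
- | - | - | - | - | -
F | F | F | F | T | T
F | F | F | T | F | F
F | F | T | F | F | F
F | F | T | T | F | F
F | T | F | F | F | F
F | T | F | T | F | F
F | T | T | F | F | F
F | T | T | T | F | F
T | F | F | F | F | F
T | F | F | T | T | T
T | F | T | F | F | F
T | F | T | T | F | F
T | T | F | F | F | F
T | T | F | T | T | T
T | T | T | F | F | F
T | T | T | T | F | F
The columns for φ and ψ agree on every row, so they are logically equivalent.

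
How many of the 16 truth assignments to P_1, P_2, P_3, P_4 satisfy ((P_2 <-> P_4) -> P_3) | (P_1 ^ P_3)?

P_1 | P_2 | P_3 | P_4 | (P_2 <-> P_4) | ((P_2 <-> P_4) -> P_3) | (P_1 ^ P_3) | φ
--- | --- | --- | --- | ------------- | ---------------------- | ----------- | -
 1  |  1  |  1  |  1  |       1       |           1            |      0      | 1
 1  |  1  |  1  |  0  |       0       |           1            |      0      | 1
 1  |  1  |  0  |  1  |       1       |           0            |      1      | 1
 1  |  1  |  0  |  0  |       0       |           1            |      1      | 1
 1  |  0  |  1  |  1  |       0       |           1            |      0      | 1
 1  |  0  |  1  |  0  |       1       |           1            |      0      | 1
 1  |  0  |  0  |  1  |       0       |           1            |      1      | 1
 1  |  0  |  0  |  0  |       1       |           0            |      1      | 1
 0  |  1  |  1  |  1  |       1       |           1            |      1      | 1
 0  |  1  |  1  |  0  |       0       |           1            |      1      | 1
 0  |  1  |  0  |  1  |       1       |           0            |      0      | 0
 0  |  1  |  0  |  0  |       0       |           1            |      0      | 1
 0  |  0  |  1  |  1  |       0       |           1            |      1      | 1
 0  |  0  |  1  |  0  |       1       |           1            |      1      | 1
 0  |  0  |  0  |  1  |       0       |           1            |      0      | 1
 0  |  0  |  0  |  0  |       1       |           0            |      0      | 0
The formula is true on 14 of the 16 rows.

14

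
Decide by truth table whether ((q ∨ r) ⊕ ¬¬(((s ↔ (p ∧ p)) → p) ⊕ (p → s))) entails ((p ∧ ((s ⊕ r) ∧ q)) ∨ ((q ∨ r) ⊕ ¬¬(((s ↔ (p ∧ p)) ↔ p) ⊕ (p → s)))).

no

  p   |   q   |   r   |   s   ||   φ   |   ψ  
 True |  True |  True |  True ||  True |  True
 True |  True |  True | False || False |  True
 True |  True | False |  True ||  True |  True
 True |  True | False | False || False |  True
 True | False |  True |  True ||  True |  True
 True | False |  True | False || False |  True
 True | False | False |  True || False | False
 True | False | False | False ||  True | False
False |  True |  True |  True ||  True |  True
False |  True |  True | False || False | False
False |  True | False |  True ||  True |  True
False |  True | False | False || False | False
False | False |  True |  True ||  True |  True
False | False |  True | False || False | False
False | False | False |  True || False | False
False | False | False | False ||  True |  True
At p=True, q=False, r=False, s=False we have φ true but ψ false, so φ does not entail ψ.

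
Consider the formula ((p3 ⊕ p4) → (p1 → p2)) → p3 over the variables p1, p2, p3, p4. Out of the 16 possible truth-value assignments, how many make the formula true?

p1 | p2 | p3 | p4 | (((p3 ⊕ p4) → (p1 → p2)) → p3)
-- | -- | -- | -- | ------------------------------
T  | T  | T  | T  |               T               
T  | T  | T  | F  |               T               
T  | T  | F  | T  |               F               
T  | T  | F  | F  |               F               
T  | F  | T  | T  |               T               
T  | F  | T  | F  |               T               
T  | F  | F  | T  |               T               
T  | F  | F  | F  |               F               
F  | T  | T  | T  |               T               
F  | T  | T  | F  |               T               
F  | T  | F  | T  |               F               
F  | T  | F  | F  |               F               
F  | F  | T  | T  |               T               
F  | F  | T  | F  |               T               
F  | F  | F  | T  |               F               
F  | F  | F  | F  |               F               
The formula is true on 9 of the 16 rows.

9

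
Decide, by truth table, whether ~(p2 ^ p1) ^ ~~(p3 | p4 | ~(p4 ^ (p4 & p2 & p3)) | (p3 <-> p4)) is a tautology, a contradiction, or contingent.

contingent

p1 | p2 | p3 | p4 || φ
T  | T  | T  | T  || F
T  | T  | T  | F  || F
T  | T  | F  | T  || F
T  | T  | F  | F  || F
T  | F  | T  | T  || T
T  | F  | T  | F  || T
T  | F  | F  | T  || T
T  | F  | F  | F  || T
F  | T  | T  | T  || T
F  | T  | T  | F  || T
F  | T  | F  | T  || T
F  | T  | F  | F  || T
F  | F  | T  | T  || F
F  | F  | T  | F  || F
F  | F  | F  | T  || F
F  | F  | F  | F  || F
8 of 16 rows are T, so the formula is contingent.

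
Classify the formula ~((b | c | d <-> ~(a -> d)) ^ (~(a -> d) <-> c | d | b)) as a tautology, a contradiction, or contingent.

a  b  c  d     (c | d)  (b | (c | d))  (a -> d)  ~(a -> d)  ((c | d) | b)  φ
F  F  F  F        F           F           T          F            F        T
F  F  F  T        T           T           T          F            T        T
F  F  T  F        T           T           T          F            T        T
F  F  T  T        T           T           T          F            T        T
F  T  F  F        F           T           T          F            T        T
F  T  F  T        T           T           T          F            T        T
F  T  T  F        T           T           T          F            T        T
F  T  T  T        T           T           T          F            T        T
T  F  F  F        F           F           F          T            F        T
T  F  F  T        T           T           T          F            T        T
T  F  T  F        T           T           F          T            T        T
T  F  T  T        T           T           T          F            T        T
T  T  F  F        F           T           F          T            T        T
T  T  F  T        T           T           T          F            T        T
T  T  T  F        T           T           F          T            T        T
T  T  T  T        T           T           T          F            T        T
Every row is T, so the formula is a tautology.

tautology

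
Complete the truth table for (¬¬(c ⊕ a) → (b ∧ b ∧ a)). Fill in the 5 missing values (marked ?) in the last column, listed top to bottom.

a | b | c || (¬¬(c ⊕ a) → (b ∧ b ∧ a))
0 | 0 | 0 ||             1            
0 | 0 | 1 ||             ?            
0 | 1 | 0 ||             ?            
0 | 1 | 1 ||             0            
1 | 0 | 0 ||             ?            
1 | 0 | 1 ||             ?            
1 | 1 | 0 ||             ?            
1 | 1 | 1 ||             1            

Row a=0, b=0, c=1: ¬¬(c ⊕ a) = 1, (b ∧ b ∧ a) = 0, so (¬¬(c ⊕ a) → (b ∧ b ∧ a)) = 0.
Row a=0, b=1, c=0: ¬¬(c ⊕ a) = 0, (b ∧ b ∧ a) = 0, so (¬¬(c ⊕ a) → (b ∧ b ∧ a)) = 1.
Row a=1, b=0, c=0: ¬¬(c ⊕ a) = 1, (b ∧ b ∧ a) = 0, so (¬¬(c ⊕ a) → (b ∧ b ∧ a)) = 0.
Row a=1, b=0, c=1: ¬¬(c ⊕ a) = 0, (b ∧ b ∧ a) = 0, so (¬¬(c ⊕ a) → (b ∧ b ∧ a)) = 1.
Row a=1, b=1, c=0: ¬¬(c ⊕ a) = 1, (b ∧ b ∧ a) = 1, so (¬¬(c ⊕ a) → (b ∧ b ∧ a)) = 1.

0, 1, 0, 1, 1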